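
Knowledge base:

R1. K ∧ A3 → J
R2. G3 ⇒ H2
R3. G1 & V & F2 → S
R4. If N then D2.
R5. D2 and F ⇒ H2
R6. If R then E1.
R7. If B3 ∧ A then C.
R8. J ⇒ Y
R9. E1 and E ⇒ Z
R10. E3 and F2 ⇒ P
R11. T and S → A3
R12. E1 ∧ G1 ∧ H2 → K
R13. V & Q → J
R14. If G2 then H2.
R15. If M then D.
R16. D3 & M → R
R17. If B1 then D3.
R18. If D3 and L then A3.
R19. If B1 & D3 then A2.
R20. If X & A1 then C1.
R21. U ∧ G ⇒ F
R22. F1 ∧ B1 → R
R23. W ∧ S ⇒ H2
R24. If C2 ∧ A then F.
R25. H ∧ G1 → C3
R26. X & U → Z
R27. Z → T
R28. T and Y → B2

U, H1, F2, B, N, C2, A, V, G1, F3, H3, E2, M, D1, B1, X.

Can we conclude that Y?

Yes

S  (by R3: G1, V, F2)
D2  (by R4: N)
D3  (by R17: B1)
F  (by R24: C2, A)
Z  (by R26: X, U)
T  (by R27: Z)
H2  (by R5: D2, F)
A3  (by R11: T, S)
R  (by R16: D3, M)
E1  (by R6: R)
K  (by R12: E1, G1, H2)
J  (by R1: K, A3)
Y  (by R8: J)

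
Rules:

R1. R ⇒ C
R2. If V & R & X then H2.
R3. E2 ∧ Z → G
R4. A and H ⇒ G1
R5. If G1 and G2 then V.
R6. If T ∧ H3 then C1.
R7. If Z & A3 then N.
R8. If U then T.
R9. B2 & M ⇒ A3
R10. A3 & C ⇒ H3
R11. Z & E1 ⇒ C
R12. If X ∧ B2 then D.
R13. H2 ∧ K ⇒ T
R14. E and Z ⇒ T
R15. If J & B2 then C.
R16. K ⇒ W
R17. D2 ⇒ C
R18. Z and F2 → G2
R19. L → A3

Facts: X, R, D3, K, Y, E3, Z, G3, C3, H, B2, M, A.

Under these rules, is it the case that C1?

No

Forward chaining from the given facts derives: C, G1, A3, H3, D, W, N.
The only rule concluding C1 is R6, which needs T; that is never established.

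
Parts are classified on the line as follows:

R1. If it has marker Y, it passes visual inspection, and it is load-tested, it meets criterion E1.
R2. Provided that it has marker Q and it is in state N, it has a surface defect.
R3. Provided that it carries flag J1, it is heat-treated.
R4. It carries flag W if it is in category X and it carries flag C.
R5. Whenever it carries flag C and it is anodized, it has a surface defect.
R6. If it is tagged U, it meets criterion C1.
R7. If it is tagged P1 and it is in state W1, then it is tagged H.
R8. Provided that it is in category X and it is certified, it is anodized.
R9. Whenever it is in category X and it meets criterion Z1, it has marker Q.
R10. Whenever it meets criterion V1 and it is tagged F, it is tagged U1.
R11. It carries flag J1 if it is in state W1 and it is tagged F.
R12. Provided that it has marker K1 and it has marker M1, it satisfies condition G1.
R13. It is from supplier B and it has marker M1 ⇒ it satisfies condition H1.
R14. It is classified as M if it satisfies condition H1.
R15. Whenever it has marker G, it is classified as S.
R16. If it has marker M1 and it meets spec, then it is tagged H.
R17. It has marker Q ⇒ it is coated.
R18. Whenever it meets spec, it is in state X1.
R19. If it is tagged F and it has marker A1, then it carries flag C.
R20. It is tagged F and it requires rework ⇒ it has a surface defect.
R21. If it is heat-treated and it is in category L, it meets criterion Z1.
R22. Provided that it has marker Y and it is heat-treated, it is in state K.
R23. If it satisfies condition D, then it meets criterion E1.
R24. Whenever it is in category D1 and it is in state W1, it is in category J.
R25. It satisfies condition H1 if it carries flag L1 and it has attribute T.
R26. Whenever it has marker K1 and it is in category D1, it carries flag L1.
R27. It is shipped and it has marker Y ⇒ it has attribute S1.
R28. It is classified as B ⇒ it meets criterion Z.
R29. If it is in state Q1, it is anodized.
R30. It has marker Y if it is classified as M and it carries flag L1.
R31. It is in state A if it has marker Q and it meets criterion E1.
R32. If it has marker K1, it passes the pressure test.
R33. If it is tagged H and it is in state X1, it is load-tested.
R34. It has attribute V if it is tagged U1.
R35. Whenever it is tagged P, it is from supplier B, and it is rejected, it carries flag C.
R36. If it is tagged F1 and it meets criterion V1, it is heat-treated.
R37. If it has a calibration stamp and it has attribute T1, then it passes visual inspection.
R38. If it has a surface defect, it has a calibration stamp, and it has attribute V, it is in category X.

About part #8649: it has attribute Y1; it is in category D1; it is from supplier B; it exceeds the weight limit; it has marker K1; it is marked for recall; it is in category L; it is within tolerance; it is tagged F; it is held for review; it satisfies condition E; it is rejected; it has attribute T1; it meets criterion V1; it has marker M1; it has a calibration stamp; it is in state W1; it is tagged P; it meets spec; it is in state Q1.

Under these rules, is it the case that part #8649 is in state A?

Yes

By R10 (it meets criterion V1, it is tagged F): it is tagged U1.
By R11 (it is in state W1, it is tagged F): it carries flag J1.
By R13 (it is from supplier B, it has marker M1): it satisfies condition H1.
By R14 (it satisfies condition H1): it is classified as M.
By R16 (it has marker M1, it meets spec): it is tagged H.
By R18 (it meets spec): it is in state X1.
By R26 (it has marker K1, it is in category D1): it carries flag L1.
By R29 (it is in state Q1): it is anodized.
By R30 (it is classified as M, it carries flag L1): it has marker Y.
By R33 (it is tagged H, it is in state X1): it is load-tested.
By R34 (it is tagged U1): it has attribute V.
By R35 (it is tagged P, it is from supplier B, it is rejected): it carries flag C.
By R37 (it has a calibration stamp, it has attribute T1): it passes visual inspection.
By R1 (it has marker Y, it passes visual inspection, it is load-tested): it meets criterion E1.
By R3 (it carries flag J1): it is heat-treated.
By R5 (it carries flag C, it is anodized): it has a surface defect.
By R21 (it is heat-treated, it is in category L): it meets criterion Z1.
By R38 (it has a surface defect, it has a calibration stamp, it has attribute V): it is in category X.
By R9 (it is in category X, it meets criterion Z1): it has marker Q.
By R31 (it has marker Q, it meets criterion E1): it is in state A.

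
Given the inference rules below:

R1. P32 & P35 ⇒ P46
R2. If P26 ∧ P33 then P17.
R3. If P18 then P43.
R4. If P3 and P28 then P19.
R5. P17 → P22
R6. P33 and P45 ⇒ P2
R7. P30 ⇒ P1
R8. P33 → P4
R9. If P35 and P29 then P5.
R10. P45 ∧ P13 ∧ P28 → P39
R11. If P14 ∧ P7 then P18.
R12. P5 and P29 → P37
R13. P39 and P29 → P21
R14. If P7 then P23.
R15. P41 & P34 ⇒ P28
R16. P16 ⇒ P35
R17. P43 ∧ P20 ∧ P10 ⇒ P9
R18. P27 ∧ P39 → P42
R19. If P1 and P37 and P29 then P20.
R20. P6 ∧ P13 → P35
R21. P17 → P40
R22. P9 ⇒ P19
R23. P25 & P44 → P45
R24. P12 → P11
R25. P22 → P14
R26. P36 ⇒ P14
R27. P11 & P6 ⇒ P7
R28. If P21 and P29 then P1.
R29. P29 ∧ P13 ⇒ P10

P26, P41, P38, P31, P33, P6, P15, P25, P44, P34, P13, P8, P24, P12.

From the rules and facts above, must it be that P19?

Forward chaining from the given facts derives: P17, P22, P4, P28, P35, P40, P45, P11, P14, P7, P2, P39, P18, P23, P43.
Rules concluding P19: R4 needs P3; R22 needs P9 — none of these are established.

No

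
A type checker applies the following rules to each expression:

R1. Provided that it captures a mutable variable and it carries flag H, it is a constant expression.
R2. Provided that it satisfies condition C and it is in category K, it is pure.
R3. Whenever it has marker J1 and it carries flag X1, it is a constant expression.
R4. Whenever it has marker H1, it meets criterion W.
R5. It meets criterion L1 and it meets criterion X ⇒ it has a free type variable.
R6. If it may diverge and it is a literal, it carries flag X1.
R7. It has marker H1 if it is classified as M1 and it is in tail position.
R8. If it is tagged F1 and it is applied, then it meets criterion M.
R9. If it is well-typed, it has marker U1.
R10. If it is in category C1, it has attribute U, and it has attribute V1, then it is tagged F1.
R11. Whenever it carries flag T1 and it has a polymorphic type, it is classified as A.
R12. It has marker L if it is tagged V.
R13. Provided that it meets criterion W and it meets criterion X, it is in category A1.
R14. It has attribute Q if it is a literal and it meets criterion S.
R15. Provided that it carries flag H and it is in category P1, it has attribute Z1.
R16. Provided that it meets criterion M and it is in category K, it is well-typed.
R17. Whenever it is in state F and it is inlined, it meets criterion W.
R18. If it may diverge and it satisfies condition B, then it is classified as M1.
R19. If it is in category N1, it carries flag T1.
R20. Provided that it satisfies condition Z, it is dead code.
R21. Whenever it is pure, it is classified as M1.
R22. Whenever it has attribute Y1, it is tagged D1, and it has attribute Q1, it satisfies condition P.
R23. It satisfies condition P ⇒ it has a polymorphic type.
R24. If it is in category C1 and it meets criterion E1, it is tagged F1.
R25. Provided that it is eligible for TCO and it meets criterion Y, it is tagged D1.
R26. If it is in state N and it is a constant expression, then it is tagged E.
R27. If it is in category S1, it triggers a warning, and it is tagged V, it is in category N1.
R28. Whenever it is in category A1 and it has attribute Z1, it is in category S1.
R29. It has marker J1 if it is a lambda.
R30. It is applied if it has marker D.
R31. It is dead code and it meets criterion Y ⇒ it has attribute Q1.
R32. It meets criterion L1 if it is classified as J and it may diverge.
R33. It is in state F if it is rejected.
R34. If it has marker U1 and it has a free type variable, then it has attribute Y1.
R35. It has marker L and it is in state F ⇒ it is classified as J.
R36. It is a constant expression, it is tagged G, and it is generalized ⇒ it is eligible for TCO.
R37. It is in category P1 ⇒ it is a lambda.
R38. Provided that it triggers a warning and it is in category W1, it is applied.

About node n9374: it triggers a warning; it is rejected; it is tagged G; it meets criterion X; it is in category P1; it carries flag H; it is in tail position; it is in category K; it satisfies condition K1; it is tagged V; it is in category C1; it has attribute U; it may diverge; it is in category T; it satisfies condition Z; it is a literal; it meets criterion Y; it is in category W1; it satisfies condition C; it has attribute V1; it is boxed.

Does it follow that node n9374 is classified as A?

No

Forward chaining from the given facts derives: is pure, carries flag X1, is tagged F1, has marker L, has attribute Z1, is dead code, is classified as M1, has attribute Q1, is in state F, is classified as J, is a lambda, is applied, has marker H1, meets criterion M, is well-typed, has marker J1, meets criterion L1, is a constant expression, meets criterion W, has a free type variable, has marker U1, is in category A1, is in category S1, has attribute Y1, is in category N1, carries flag T1.
The only rule concluding "it is classified as A" is R11, which needs "it has a polymorphic type"; that is never established.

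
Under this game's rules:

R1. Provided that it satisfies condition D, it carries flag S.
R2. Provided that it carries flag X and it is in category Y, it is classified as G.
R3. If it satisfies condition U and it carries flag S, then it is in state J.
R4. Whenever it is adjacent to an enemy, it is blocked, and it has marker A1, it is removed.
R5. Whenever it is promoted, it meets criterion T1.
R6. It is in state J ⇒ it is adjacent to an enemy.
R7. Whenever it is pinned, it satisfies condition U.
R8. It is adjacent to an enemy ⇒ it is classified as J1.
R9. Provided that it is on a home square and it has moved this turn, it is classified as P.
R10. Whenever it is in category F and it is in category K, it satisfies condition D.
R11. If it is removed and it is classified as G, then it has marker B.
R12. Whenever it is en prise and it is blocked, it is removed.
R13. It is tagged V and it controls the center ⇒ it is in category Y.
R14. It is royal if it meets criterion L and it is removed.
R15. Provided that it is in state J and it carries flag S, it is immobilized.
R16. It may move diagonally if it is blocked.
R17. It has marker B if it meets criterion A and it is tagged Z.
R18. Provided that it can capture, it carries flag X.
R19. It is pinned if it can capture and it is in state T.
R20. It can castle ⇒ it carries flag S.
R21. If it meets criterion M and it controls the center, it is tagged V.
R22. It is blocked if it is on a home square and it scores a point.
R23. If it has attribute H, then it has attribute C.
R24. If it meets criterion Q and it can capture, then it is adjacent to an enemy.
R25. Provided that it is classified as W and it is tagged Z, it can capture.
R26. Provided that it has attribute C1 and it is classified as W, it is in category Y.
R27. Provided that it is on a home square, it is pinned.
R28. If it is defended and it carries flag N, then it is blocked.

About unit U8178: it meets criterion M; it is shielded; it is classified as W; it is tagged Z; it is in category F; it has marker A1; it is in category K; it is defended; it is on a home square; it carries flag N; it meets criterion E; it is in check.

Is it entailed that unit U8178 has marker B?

Forward chaining from the given facts derives: satisfies condition D, can capture, is pinned, is blocked, carries flag S, satisfies condition U, may move diagonally, carries flag X, is in state J, is adjacent to an enemy, is classified as J1, is immobilized, is removed.
Rules concluding "it has marker B": R11 needs "it is classified as G"; R17 needs "it meets criterion A" — none of these are established.

No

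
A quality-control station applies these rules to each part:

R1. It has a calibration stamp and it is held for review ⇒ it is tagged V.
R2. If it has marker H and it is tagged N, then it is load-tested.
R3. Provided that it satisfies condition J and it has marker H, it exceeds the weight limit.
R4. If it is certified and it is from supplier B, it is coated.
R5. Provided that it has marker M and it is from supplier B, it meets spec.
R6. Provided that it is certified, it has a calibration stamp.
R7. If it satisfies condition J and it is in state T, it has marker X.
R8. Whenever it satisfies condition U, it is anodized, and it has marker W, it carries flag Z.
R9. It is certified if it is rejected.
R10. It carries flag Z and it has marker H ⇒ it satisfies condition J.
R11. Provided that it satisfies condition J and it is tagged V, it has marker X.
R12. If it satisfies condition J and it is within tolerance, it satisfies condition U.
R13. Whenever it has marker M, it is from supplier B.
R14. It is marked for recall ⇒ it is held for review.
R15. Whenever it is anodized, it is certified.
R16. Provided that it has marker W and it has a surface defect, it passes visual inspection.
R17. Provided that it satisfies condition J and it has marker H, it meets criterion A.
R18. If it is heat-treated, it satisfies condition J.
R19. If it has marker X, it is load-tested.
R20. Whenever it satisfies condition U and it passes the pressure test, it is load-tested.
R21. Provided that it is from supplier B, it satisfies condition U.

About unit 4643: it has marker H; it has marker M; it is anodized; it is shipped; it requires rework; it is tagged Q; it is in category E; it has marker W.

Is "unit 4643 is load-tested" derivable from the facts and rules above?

No

Forward chaining from the given facts derives: is from supplier B, is certified, satisfies condition U, is coated, meets spec, has a calibration stamp, carries flag Z, satisfies condition J, meets criterion A, exceeds the weight limit.
Rules concluding "it is load-tested": R2 needs "it is tagged N"; R19 needs "it has marker X"; R20 needs "it passes the pressure test" — none of these are established.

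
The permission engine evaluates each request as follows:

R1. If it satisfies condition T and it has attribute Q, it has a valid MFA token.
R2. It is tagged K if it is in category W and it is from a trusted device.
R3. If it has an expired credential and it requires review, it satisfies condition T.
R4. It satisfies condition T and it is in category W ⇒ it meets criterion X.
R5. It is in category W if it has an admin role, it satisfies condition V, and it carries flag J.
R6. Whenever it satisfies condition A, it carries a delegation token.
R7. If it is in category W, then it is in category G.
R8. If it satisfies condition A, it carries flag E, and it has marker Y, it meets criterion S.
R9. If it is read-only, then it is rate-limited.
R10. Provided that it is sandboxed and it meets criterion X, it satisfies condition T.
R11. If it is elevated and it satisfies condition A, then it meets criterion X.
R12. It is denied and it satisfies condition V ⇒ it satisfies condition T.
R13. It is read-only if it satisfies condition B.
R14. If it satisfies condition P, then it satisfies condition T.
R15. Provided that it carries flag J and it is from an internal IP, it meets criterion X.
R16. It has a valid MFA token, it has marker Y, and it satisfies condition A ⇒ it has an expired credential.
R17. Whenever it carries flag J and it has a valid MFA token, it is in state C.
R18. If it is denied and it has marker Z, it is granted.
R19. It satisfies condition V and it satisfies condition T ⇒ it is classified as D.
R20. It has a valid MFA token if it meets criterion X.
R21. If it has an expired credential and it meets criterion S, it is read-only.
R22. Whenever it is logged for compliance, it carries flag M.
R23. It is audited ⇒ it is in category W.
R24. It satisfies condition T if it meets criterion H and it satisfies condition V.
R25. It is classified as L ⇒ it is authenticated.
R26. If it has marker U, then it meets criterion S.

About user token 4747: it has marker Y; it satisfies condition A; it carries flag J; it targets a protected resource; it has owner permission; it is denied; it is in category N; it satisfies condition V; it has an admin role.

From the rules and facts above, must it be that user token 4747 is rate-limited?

Forward chaining from the given facts derives: is in category W, carries a delegation token, is in category G, satisfies condition T, is classified as D, meets criterion X, has a valid MFA token, has an expired credential, is in state C.
The only rule concluding "it is rate-limited" is R9, which needs "it is read-only"; that is never established.

No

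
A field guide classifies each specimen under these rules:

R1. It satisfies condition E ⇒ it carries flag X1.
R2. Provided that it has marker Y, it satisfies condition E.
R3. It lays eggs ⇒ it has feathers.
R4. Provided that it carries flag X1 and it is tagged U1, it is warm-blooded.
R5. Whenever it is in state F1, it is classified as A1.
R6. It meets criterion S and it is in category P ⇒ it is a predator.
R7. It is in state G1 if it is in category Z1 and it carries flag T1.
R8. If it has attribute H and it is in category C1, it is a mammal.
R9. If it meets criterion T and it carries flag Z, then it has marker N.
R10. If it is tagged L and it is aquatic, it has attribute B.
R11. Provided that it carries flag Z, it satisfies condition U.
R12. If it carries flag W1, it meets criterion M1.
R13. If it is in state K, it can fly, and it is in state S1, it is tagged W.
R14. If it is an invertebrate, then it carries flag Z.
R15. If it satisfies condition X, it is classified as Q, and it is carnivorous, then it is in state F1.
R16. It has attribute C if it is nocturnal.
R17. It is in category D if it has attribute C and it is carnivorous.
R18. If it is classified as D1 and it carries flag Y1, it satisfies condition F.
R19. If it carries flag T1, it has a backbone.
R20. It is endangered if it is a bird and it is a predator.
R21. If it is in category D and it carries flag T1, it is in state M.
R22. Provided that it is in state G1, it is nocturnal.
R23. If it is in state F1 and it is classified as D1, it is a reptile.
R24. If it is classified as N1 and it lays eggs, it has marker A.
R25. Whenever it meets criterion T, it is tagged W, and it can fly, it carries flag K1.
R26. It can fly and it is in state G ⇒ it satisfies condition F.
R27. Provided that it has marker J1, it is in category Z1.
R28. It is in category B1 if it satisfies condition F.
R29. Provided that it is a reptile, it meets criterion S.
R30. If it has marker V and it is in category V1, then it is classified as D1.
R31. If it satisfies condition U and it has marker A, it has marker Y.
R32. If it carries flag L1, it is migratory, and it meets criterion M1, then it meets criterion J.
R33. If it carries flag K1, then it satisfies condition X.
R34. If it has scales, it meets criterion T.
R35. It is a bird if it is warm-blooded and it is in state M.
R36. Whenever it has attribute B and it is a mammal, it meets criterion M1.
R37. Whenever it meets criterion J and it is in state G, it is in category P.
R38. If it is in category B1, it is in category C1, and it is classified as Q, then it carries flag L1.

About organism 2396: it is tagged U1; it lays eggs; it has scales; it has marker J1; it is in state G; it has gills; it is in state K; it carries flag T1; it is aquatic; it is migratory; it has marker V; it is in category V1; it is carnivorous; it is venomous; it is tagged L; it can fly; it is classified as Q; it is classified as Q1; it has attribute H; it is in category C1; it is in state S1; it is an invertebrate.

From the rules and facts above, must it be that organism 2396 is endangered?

No

Forward chaining from the given facts derives: has feathers, is a mammal, has attribute B, is tagged W, carries flag Z, has a backbone, satisfies condition F, is in category Z1, is in category B1, is classified as D1, meets criterion T, meets criterion M1, carries flag L1, is in state G1, has marker N, satisfies condition U, is nocturnal, carries flag K1, meets criterion J, satisfies condition X, is in category P, is in state F1, has attribute C, is in category D, is in state M, is a reptile, meets criterion S, is classified as A1, is a predator.
The only rule concluding "it is endangered" is R20, which needs "it is a bird"; that is never established.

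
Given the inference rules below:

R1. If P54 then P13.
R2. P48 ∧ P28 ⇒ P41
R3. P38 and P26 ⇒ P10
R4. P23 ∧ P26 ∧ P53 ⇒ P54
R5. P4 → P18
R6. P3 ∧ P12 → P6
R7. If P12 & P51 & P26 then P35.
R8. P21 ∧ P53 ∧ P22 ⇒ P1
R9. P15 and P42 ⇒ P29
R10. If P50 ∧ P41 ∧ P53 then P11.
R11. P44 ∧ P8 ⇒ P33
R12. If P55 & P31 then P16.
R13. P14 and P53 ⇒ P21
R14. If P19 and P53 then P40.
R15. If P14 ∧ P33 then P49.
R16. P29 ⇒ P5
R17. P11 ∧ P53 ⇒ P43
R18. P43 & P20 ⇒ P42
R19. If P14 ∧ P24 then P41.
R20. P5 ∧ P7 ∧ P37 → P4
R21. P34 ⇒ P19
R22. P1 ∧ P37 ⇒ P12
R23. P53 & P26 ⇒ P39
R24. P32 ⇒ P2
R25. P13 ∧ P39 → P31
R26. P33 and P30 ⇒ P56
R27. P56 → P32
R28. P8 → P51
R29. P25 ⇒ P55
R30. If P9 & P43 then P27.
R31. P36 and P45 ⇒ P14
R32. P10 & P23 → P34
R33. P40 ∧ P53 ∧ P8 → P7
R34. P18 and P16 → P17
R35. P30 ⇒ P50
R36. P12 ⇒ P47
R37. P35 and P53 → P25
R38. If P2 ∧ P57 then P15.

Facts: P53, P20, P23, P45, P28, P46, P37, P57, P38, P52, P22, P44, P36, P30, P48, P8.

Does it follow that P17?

Forward chaining from the given facts derives: P41, P33, P56, P32, P51, P14, P50, P11, P21, P49, P43, P42, P2, P15, P1, P29, P5, P12, P47.
The only rule concluding P17 is R34, which needs P18; that is never established.

No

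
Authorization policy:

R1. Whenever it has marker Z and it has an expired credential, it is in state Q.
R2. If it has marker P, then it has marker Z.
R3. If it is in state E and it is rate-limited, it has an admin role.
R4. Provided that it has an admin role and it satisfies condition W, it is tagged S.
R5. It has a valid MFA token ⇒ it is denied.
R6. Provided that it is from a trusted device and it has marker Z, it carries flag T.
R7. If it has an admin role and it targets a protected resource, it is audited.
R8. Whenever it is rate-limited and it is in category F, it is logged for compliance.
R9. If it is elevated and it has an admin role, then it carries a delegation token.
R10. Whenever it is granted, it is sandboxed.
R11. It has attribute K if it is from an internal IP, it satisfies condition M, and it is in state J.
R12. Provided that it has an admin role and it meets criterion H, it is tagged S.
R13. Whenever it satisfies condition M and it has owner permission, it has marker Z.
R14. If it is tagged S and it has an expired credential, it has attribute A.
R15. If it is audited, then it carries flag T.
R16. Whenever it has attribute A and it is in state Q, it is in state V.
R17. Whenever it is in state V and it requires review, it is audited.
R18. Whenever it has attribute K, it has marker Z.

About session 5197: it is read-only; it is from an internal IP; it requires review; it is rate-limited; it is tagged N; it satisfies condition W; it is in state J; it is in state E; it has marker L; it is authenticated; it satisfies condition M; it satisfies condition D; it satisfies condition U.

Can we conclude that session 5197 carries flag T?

Forward chaining from the given facts derives: has an admin role, is tagged S, has attribute K, has marker Z.
Rules concluding "it carries flag T": R6 needs "it is from a trusted device"; R15 needs "it is audited" — none of these are established.

No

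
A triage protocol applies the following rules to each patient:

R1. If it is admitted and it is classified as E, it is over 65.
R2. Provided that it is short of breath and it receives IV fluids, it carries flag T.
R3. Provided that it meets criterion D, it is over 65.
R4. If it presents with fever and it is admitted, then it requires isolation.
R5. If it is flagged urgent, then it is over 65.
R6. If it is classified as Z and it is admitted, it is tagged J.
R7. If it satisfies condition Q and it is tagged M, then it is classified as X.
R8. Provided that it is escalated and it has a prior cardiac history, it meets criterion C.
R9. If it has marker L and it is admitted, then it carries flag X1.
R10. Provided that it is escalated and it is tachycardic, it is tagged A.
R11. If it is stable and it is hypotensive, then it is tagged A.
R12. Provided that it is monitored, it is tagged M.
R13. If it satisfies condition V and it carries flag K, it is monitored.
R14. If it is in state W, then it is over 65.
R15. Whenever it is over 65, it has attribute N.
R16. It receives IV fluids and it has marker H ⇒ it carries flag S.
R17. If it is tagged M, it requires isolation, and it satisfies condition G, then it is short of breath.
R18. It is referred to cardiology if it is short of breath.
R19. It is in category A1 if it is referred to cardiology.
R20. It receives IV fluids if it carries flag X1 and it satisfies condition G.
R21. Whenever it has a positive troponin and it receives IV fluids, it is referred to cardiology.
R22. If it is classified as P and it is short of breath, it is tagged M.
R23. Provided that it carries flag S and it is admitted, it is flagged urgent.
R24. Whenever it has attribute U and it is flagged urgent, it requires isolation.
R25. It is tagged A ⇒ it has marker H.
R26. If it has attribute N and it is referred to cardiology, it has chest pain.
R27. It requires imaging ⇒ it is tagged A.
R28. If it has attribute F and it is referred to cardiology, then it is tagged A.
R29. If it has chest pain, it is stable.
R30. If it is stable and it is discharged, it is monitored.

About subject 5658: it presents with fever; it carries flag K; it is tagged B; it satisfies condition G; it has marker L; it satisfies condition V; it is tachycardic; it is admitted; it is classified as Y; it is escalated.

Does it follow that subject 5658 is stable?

By R4 (it presents with fever, it is admitted): it requires isolation.
By R9 (it has marker L, it is admitted): it carries flag X1.
By R10 (it is escalated, it is tachycardic): it is tagged A.
By R13 (it satisfies condition V, it carries flag K): it is monitored.
By R20 (it carries flag X1, it satisfies condition G): it receives IV fluids.
By R25 (it is tagged A): it has marker H.
By R12 (it is monitored): it is tagged M.
By R16 (it receives IV fluids, it has marker H): it carries flag S.
By R17 (it is tagged M, it requires isolation, it satisfies condition G): it is short of breath.
By R18 (it is short of breath): it is referred to cardiology.
By R23 (it carries flag S, it is admitted): it is flagged urgent.
By R5 (it is flagged urgent): it is over 65.
By R15 (it is over 65): it has attribute N.
By R26 (it has attribute N, it is referred to cardiology): it has chest pain.
By R29 (it has chest pain): it is stable.

Yes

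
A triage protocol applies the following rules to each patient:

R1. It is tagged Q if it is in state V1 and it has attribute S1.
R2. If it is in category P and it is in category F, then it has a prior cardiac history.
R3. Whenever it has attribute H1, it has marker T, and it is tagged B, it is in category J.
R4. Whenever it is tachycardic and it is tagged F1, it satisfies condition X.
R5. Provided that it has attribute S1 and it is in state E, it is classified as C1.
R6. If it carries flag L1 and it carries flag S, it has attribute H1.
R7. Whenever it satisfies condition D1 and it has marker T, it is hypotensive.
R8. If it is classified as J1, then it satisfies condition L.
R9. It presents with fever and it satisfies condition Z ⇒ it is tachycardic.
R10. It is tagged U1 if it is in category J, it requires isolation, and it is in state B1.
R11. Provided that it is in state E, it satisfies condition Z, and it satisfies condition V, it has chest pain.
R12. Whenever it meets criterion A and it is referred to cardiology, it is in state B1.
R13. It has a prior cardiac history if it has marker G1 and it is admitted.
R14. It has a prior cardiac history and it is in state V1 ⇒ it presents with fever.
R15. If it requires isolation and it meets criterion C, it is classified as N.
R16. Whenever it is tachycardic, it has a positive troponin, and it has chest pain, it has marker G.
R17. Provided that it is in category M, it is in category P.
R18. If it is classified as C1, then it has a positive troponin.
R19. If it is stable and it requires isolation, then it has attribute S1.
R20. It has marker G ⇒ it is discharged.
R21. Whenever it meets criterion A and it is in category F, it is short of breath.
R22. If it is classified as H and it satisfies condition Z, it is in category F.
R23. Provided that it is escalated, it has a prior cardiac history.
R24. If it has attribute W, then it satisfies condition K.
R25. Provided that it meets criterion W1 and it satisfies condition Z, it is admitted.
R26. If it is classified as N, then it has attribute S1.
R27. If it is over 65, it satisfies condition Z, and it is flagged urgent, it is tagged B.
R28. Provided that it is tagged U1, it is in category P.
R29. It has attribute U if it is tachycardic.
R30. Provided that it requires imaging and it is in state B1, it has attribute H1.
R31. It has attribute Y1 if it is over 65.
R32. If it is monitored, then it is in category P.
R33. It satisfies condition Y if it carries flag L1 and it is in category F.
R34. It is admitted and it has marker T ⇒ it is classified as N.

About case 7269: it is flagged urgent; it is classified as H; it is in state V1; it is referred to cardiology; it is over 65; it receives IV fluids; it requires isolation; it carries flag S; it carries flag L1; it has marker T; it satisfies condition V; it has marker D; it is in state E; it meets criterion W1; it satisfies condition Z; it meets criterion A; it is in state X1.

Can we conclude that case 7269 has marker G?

Yes

By R6 (it carries flag L1, it carries flag S): it has attribute H1.
By R11 (it is in state E, it satisfies condition Z, it satisfies condition V): it has chest pain.
By R12 (it meets criterion A, it is referred to cardiology): it is in state B1.
By R22 (it is classified as H, it satisfies condition Z): it is in category F.
By R25 (it meets criterion W1, it satisfies condition Z): it is admitted.
By R27 (it is over 65, it satisfies condition Z, it is flagged urgent): it is tagged B.
By R34 (it is admitted, it has marker T): it is classified as N.
By R3 (it has attribute H1, it has marker T, it is tagged B): it is in category J.
By R10 (it is in category J, it requires isolation, it is in state B1): it is tagged U1.
By R26 (it is classified as N): it has attribute S1.
By R28 (it is tagged U1): it is in category P.
By R2 (it is in category P, it is in category F): it has a prior cardiac history.
By R5 (it has attribute S1, it is in state E): it is classified as C1.
By R14 (it has a prior cardiac history, it is in state V1): it presents with fever.
By R18 (it is classified as C1): it has a positive troponin.
By R9 (it presents with fever, it satisfies condition Z): it is tachycardic.
By R16 (it is tachycardic, it has a positive troponin, it has chest pain): it has marker G.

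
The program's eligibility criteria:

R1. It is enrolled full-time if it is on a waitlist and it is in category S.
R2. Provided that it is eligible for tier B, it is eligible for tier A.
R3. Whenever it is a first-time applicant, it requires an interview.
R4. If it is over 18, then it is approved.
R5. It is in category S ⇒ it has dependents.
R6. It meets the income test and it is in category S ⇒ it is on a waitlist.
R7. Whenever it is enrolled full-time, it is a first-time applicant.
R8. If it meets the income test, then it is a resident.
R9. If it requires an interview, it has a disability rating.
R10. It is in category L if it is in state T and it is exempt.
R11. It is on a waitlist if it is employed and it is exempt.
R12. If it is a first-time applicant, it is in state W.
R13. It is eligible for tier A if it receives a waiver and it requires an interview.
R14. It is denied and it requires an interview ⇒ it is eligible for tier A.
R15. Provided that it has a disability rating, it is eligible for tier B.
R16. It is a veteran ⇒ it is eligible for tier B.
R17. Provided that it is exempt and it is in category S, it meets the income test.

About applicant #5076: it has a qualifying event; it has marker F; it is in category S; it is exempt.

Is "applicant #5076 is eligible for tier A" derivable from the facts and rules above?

By R17 (it is exempt, it is in category S): it meets the income test.
By R6 (it meets the income test, it is in category S): it is on a waitlist.
By R1 (it is on a waitlist, it is in category S): it is enrolled full-time.
By R7 (it is enrolled full-time): it is a first-time applicant.
By R3 (it is a first-time applicant): it requires an interview.
By R9 (it requires an interview): it has a disability rating.
By R15 (it has a disability rating): it is eligible for tier B.
By R2 (it is eligible for tier B): it is eligible for tier A.

Yes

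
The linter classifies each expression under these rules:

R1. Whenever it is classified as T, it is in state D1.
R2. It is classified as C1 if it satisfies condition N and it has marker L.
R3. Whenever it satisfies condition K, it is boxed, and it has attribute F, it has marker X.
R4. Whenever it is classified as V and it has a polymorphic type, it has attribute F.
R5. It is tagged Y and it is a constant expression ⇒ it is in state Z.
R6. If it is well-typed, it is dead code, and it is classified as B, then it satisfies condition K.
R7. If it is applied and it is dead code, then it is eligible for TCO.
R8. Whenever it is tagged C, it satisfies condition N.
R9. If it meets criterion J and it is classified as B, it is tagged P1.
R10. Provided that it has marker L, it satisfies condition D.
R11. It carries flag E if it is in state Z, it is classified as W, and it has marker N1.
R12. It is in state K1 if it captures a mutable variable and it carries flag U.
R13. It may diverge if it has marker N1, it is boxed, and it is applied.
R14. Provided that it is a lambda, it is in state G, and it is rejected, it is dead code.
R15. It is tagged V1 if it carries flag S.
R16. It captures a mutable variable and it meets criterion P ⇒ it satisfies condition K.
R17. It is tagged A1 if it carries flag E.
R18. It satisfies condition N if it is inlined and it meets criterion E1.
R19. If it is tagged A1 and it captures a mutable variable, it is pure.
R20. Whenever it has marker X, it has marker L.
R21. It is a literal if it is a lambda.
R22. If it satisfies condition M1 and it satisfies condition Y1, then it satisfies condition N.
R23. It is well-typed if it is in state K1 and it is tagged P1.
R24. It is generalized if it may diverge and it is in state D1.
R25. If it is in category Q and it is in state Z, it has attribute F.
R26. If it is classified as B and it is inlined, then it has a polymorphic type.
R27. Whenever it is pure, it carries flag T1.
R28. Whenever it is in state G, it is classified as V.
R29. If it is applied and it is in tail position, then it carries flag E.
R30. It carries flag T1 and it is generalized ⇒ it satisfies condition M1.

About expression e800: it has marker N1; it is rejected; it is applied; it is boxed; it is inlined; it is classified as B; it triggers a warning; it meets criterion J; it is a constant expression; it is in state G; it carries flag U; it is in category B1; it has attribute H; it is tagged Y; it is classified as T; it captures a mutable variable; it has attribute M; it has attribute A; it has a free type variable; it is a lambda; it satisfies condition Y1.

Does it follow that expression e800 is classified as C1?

No

Forward chaining from the given facts derives: is in state D1, is in state Z, is tagged P1, is in state K1, may diverge, is dead code, is a literal, is well-typed, is generalized, has a polymorphic type, is classified as V, has attribute F, satisfies condition K, is eligible for TCO, has marker X, has marker L, satisfies condition D.
The only rule concluding "it is classified as C1" is R2, which needs "it satisfies condition N"; that is never established.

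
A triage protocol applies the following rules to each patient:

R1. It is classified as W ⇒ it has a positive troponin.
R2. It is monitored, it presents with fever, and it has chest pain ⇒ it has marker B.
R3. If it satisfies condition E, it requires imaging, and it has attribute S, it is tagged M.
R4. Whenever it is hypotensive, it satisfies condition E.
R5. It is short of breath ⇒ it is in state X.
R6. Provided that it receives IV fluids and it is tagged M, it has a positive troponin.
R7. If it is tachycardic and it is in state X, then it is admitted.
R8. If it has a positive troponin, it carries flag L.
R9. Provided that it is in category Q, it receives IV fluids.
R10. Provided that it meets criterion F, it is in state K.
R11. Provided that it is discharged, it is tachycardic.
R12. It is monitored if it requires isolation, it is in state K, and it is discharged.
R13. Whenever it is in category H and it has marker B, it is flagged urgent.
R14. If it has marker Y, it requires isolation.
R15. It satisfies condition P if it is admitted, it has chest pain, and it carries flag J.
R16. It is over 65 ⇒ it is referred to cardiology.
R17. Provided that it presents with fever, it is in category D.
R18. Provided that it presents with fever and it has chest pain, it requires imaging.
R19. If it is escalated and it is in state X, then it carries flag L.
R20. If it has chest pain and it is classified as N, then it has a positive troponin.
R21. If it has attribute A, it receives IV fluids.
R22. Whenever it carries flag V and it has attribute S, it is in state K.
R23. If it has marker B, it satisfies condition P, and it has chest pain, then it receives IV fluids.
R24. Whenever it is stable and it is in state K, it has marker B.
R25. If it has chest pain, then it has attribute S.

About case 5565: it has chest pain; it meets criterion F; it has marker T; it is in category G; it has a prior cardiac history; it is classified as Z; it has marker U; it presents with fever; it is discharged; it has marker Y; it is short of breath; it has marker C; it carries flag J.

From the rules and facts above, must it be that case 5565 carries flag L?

Forward chaining from the given facts derives: is in state X, is in state K, is tachycardic, requires isolation, is in category D, requires imaging, has attribute S, is admitted, is monitored, satisfies condition P, has marker B, receives IV fluids.
Rules concluding "it carries flag L": R8 needs "it has a positive troponin"; R19 needs "it is escalated" — none of these are established.

No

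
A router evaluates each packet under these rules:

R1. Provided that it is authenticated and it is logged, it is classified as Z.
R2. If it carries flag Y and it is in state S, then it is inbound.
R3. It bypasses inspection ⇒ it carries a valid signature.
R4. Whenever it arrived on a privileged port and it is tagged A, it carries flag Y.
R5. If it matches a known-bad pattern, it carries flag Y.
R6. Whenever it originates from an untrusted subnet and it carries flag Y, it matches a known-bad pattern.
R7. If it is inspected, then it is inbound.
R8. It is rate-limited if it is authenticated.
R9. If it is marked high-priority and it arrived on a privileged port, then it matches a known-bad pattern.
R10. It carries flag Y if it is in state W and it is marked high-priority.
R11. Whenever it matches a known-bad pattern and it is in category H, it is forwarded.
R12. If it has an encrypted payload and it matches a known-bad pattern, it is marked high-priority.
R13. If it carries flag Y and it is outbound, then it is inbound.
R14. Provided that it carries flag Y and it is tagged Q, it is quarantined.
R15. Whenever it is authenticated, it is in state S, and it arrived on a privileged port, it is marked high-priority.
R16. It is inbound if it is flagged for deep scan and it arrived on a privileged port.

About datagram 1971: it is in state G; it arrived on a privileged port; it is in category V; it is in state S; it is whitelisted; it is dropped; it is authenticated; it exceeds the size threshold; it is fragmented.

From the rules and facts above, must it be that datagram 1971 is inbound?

Yes

By R15 (it is authenticated, it is in state S, it arrived on a privileged port): it is marked high-priority.
By R9 (it is marked high-priority, it arrived on a privileged port): it matches a known-bad pattern.
By R5 (it matches a known-bad pattern): it carries flag Y.
By R2 (it carries flag Y, it is in state S): it is inbound.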